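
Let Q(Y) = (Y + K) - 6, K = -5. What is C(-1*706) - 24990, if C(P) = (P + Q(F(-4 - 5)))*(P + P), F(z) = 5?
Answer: 980354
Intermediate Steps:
Q(Y) = -11 + Y (Q(Y) = (Y - 5) - 6 = (-5 + Y) - 6 = -11 + Y)
C(P) = 2*P*(-6 + P) (C(P) = (P + (-11 + 5))*(P + P) = (P - 6)*(2*P) = (-6 + P)*(2*P) = 2*P*(-6 + P))
C(-1*706) - 24990 = 2*(-1*706)*(-6 - 1*706) - 24990 = 2*(-706)*(-6 - 706) - 24990 = 2*(-706)*(-712) - 24990 = 1005344 - 24990 = 980354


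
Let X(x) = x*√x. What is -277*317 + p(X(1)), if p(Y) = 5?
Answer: -87804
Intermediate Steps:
X(x) = x^(3/2)
-277*317 + p(X(1)) = -277*317 + 5 = -87809 + 5 = -87804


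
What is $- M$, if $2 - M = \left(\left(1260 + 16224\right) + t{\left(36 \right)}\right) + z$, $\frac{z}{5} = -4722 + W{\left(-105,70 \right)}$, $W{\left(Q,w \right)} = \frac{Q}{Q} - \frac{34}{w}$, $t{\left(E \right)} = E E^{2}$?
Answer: $\frac{283714}{7} \approx 40531.0$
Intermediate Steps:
$t{\left(E \right)} = E^{3}$
$W{\left(Q,w \right)} = 1 - \frac{34}{w}$
$z = - \frac{165252}{7}$ ($z = 5 \left(-4722 + \frac{-34 + 70}{70}\right) = 5 \left(-4722 + \frac{1}{70} \cdot 36\right) = 5 \left(-4722 + \frac{18}{35}\right) = 5 \left(- \frac{165252}{35}\right) = - \frac{165252}{7} \approx -23607.0$)
$M = - \frac{283714}{7}$ ($M = 2 - \left(\left(\left(1260 + 16224\right) + 36^{3}\right) - \frac{165252}{7}\right) = 2 - \left(\left(17484 + 46656\right) - \frac{165252}{7}\right) = 2 - \left(64140 - \frac{165252}{7}\right) = 2 - \frac{283728}{7} = - \frac{283714}{7} \approx -40531.0$)
$- M = \left(-1\right) \left(- \frac{283714}{7}\right) = \frac{283714}{7}$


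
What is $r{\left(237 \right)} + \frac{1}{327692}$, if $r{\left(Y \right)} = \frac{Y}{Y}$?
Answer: $\frac{327693}{327692} \approx 1.0$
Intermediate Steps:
$r{\left(Y \right)} = 1$
$r{\left(237 \right)} + \frac{1}{327692} = 1 + \frac{1}{327692} = \frac{327693}{327692}$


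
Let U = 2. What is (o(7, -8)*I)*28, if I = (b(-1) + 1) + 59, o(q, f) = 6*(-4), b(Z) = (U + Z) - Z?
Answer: -41664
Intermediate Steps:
b(Z) = 2 (b(Z) = (2 + Z) - Z = 2)
o(q, f) = -24
I = 62 (I = (2 + 1) + 59 = 3 + 59 = 62)
(o(7, -8)*I)*28 = -24*62*28 = -1488*28 = -41664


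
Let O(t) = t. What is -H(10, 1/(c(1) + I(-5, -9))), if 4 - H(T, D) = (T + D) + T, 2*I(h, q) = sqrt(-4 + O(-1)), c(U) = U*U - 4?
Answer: 644/41 - 2*I*sqrt(5)/41 ≈ 15.707 - 0.10908*I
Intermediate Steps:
c(U) = -4 + U**2 (c(U) = U**2 - 4 = -4 + U**2)
I(h, q) = I*sqrt(5)/2 (I(h, q) = sqrt(-4 - 1)/2 = sqrt(-5)/2 = (I*sqrt(5))/2 = I*sqrt(5)/2)
H(T, D) = 4 - D - 2*T (H(T, D) = 4 - ((T + D) + T) = 4 - ((D + T) + T) = 4 - (D + 2*T) = 4 + (-D - 2*T) = 4 - D - 2*T)
-H(10, 1/(c(1) + I(-5, -9))) = -(4 - 1/((-4 + 1**2) + I*sqrt(5)/2) - 2*10) = -(4 - 1/((-4 + 1) + I*sqrt(5)/2) - 20) = -(4 - 1/(-3 + I*sqrt(5)/2) - 20) = -(-16 - 1/(-3 + I*sqrt(5)/2)) = 16 + 1/(-3 + I*sqrt(5)/2)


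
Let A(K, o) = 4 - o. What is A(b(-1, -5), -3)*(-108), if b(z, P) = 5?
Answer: -756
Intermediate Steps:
A(b(-1, -5), -3)*(-108) = (4 - 1*(-3))*(-108) = (4 + 3)*(-108) = 7*(-108) = -756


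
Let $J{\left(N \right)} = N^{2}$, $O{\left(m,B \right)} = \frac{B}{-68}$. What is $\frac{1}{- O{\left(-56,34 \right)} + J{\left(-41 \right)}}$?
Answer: $\frac{2}{3363} \approx 0.00059471$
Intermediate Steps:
$O{\left(m,B \right)} = - \frac{B}{68}$ ($O{\left(m,B \right)} = B \left(- \frac{1}{68}\right) = - \frac{B}{68}$)
$\frac{1}{- O{\left(-56,34 \right)} + J{\left(-41 \right)}} = \frac{1}{- \frac{\left(-1\right) 34}{68} + \left(-41\right)^{2}} = \frac{1}{\left(-1\right) \left(- \frac{1}{2}\right) + 1681} = \frac{1}{\frac{1}{2} + 1681} = \frac{1}{\frac{3363}{2}} = \frac{2}{3363}$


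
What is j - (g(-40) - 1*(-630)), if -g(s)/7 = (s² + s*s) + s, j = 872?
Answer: 22362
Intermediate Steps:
g(s) = -14*s² - 7*s (g(s) = -7*((s² + s*s) + s) = -7*((s² + s²) + s) = -7*(2*s² + s) = -7*(s + 2*s²) = -14*s² - 7*s)
j - (g(-40) - 1*(-630)) = 872 - (-7*(-40)*(1 + 2*(-40)) - 1*(-630)) = 872 - (-7*(-40)*(1 - 80) + 630) = 872 - (-7*(-40)*(-79) + 630) = 872 - (-22120 + 630) = 872 - 1*(-21490) = 872 + 21490 = 22362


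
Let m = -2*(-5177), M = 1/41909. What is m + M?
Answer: 433925787/41909 ≈ 10354.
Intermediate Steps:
M = 1/41909 ≈ 2.3861e-5
m = 10354
m + M = 10354 + 1/41909 = 433925787/41909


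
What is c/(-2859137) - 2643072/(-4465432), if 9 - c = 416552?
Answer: 1177118673805/1595910231523 ≈ 0.73758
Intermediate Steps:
c = -416543 (c = 9 - 1*416552 = 9 - 416552 = -416543)
c/(-2859137) - 2643072/(-4465432) = -416543/(-2859137) - 2643072/(-4465432) = -416543*(-1/2859137) - 2643072*(-1/4465432) = 416543/2859137 + 330384/558179 = 1177118673805/1595910231523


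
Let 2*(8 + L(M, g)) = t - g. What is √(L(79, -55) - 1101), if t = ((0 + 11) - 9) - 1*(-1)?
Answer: 6*I*√30 ≈ 32.863*I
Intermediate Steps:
t = 3 (t = (11 - 9) + 1 = 2 + 1 = 3)
L(M, g) = -13/2 - g/2 (L(M, g) = -8 + (3 - g)/2 = -8 + (3/2 - g/2) = -13/2 - g/2)
√(L(79, -55) - 1101) = √((-13/2 - ½*(-55)) - 1101) = √((-13/2 + 55/2) - 1101) = √(21 - 1101) = √(-1080) = 6*I*√30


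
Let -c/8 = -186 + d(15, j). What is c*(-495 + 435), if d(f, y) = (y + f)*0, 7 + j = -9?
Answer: -89280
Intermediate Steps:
j = -16 (j = -7 - 9 = -16)
d(f, y) = 0 (d(f, y) = (f + y)*0 = 0)
c = 1488 (c = -8*(-186 + 0) = -8*(-186) = 1488)
c*(-495 + 435) = 1488*(-495 + 435) = 1488*(-60) = -89280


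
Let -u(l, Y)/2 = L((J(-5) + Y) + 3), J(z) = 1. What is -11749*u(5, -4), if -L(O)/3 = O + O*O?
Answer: 0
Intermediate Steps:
L(O) = -3*O - 3*O**2 (L(O) = -3*(O + O*O) = -3*(O + O**2) = -3*O - 3*O**2)
u(l, Y) = 6*(4 + Y)*(5 + Y) (u(l, Y) = -(-6)*((1 + Y) + 3)*(1 + ((1 + Y) + 3)) = -(-6)*(4 + Y)*(1 + (4 + Y)) = -(-6)*(4 + Y)*(5 + Y) = 6*(4 + Y)*(5 + Y))
-11749*u(5, -4) = -70494*(4 - 4)*(5 - 4) = -70494*0 = -11749*0 = 0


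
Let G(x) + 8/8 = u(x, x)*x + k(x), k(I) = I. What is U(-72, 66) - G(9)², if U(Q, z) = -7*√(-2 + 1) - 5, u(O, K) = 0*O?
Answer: -69 - 7*I ≈ -69.0 - 7.0*I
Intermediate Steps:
u(O, K) = 0
U(Q, z) = -5 - 7*I (U(Q, z) = -7*I - 5 = -5 - 7*I)
G(x) = -1 + x (G(x) = -1 + (0*x + x) = -1 + (0 + x) = -1 + x)
U(-72, 66) - G(9)² = (-5 - 7*I) - (-1 + 9)² = (-5 - 7*I) - 1*8² = (-5 - 7*I) - 1*64 = (-5 - 7*I) - 64 = -69 - 7*I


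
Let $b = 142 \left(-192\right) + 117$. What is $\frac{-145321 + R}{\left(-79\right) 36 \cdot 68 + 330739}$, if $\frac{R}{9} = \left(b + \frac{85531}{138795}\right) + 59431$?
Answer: $\frac{6719553868}{6354358955} \approx 1.0575$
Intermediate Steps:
$b = -27147$ ($b = -27264 + 117 = -27147$)
$R = \frac{13442829933}{46265}$ ($R = 9 \left(\left(-27147 + \frac{85531}{138795}\right) + 59431\right) = 9 \left(- \frac{3767782334}{138795} + 59431\right) = 9 \cdot \frac{4480943311}{138795} = \frac{13442829933}{46265} \approx 2.9056 \cdot 10^{5}$)
$\frac{-145321 + R}{\left(-79\right) 36 \cdot 68 + 330739} = \frac{-145321 + \frac{13442829933}{46265}}{\left(-79\right) 36 \cdot 68 + 330739} = \frac{6719553868}{46265 \left(\left(-2844\right) 68 + 330739\right)} = \frac{6719553868}{46265 \left(-193392 + 330739\right)} = \frac{6719553868}{46265 \cdot 137347} = \frac{6719553868}{46265} \cdot \frac{1}{137347} = \frac{6719553868}{6354358955}$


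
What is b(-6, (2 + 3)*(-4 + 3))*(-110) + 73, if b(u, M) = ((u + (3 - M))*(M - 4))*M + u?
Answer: -9167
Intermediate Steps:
b(u, M) = u + M*(-4 + M)*(3 + u - M) (b(u, M) = ((3 + u - M)*(-4 + M))*M + u = ((-4 + M)*(3 + u - M))*M + u = M*(-4 + M)*(3 + u - M) + u = u + M*(-4 + M)*(3 + u - M))
b(-6, (2 + 3)*(-4 + 3))*(-110) + 73 = (-6 - ((2 + 3)*(-4 + 3))³ - 12*(2 + 3)*(-4 + 3) + 7*((2 + 3)*(-4 + 3))² - 6*(-4 + 3)²*(2 + 3)² - 4*(2 + 3)*(-4 + 3)*(-6))*(-110) + 73 = (-6 - (5*(-1))³ - 60*(-1) + 7*(5*(-1))² - 6*(5*(-1))² - 4*5*(-1)*(-6))*(-110) + 73 = (-6 - 1*(-5)³ - 12*(-5) + 7*(-5)² - 6*(-5)² - 4*(-5)*(-6))*(-110) + 73 = (-6 - 1*(-125) + 60 + 7*25 - 6*25 - 120)*(-110) + 73 = (-6 + 125 + 60 + 175 - 150 - 120)*(-110) + 73 = 84*(-110) + 73 = -9240 + 73 = -9167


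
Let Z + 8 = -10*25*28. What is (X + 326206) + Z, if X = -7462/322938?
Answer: 7362939733/23067 ≈ 3.1920e+5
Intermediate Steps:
X = -533/23067 (X = -7462*1/322938 = -533/23067 ≈ -0.023107)
Z = -7008 (Z = -8 - 10*25*28 = -8 - 250*28 = -8 - 7000 = -7008)
(X + 326206) + Z = (-533/23067 + 326206) - 7008 = 7524593269/23067 - 7008 = 7362939733/23067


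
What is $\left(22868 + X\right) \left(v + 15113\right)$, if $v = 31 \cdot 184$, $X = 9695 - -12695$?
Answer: $942135786$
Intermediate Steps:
$X = 22390$ ($X = 9695 + 12695 = 22390$)
$v = 5704$
$\left(22868 + X\right) \left(v + 15113\right) = \left(22868 + 22390\right) \left(5704 + 15113\right) = 45258 \cdot 20817 = 942135786$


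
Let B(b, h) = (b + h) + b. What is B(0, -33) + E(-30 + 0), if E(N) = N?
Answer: -63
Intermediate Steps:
B(b, h) = h + 2*b
B(0, -33) + E(-30 + 0) = (-33 + 2*0) + (-30 + 0) = (-33 + 0) - 30 = -33 - 30 = -63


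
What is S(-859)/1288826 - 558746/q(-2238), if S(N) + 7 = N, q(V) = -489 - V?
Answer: -32733085765/102461667 ≈ -319.47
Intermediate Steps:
S(N) = -7 + N
S(-859)/1288826 - 558746/q(-2238) = (-7 - 859)/1288826 - 558746/(-489 - 1*(-2238)) = -866*1/1288826 - 558746/(-489 + 2238) = -433/644413 - 558746/1749 = -32733085765/102461667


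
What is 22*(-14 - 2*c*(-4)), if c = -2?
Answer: -660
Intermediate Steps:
22*(-14 - 2*c*(-4)) = 22*(-14 - 2*(-2)*(-4)) = 22*(-14 + 4*(-4)) = 22*(-14 - 16) = 22*(-30) = -660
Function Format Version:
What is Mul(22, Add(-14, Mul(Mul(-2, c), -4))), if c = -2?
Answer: -660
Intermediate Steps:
Mul(22, Add(-14, Mul(Mul(-2, c), -4))) = Mul(22, Add(-14, Mul(Mul(-2, -2), -4))) = Mul(22, Add(-14, Mul(4, -4))) = Mul(22, Add(-14, -16)) = Mul(22, -30) = -660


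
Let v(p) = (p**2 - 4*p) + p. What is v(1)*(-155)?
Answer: 310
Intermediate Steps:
v(p) = p**2 - 3*p
v(1)*(-155) = (1*(-3 + 1))*(-155) = (1*(-2))*(-155) = -2*(-155) = 310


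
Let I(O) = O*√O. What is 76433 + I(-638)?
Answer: 76433 - 638*I*√638 ≈ 76433.0 - 16115.0*I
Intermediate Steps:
I(O) = O^(3/2)
76433 + I(-638) = 76433 + (-638)^(3/2) = 76433 - 638*I*√638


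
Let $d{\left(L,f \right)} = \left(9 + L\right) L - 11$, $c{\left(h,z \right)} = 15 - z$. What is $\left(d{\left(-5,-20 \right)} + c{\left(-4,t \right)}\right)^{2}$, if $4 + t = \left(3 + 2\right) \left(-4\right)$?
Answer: $64$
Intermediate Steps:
$t = -24$ ($t = -4 + \left(3 + 2\right) \left(-4\right) = -4 + 5 \left(-4\right) = -4 - 20 = -24$)
$d{\left(L,f \right)} = -11 + L \left(9 + L\right)$ ($d{\left(L,f \right)} = L \left(9 + L\right) - 11 = -11 + L \left(9 + L\right)$)
$\left(d{\left(-5,-20 \right)} + c{\left(-4,t \right)}\right)^{2} = \left(\left(-11 + \left(-5\right)^{2} + 9 \left(-5\right)\right) + \left(15 - -24\right)\right)^{2} = \left(\left(-11 + 25 - 45\right) + \left(15 + 24\right)\right)^{2} = \left(-31 + 39\right)^{2} = 8^{2} = 64$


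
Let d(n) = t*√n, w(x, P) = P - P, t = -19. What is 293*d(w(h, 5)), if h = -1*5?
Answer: 0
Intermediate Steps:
h = -5
w(x, P) = 0
d(n) = -19*√n
293*d(w(h, 5)) = 293*(-19*√0) = 293*(-19*0) = 293*0 = 0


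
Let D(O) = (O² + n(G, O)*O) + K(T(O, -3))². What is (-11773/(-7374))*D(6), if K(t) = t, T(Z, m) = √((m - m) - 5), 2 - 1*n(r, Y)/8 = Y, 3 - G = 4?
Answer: -1895453/7374 ≈ -257.05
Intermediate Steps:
G = -1 (G = 3 - 1*4 = 3 - 4 = -1)
n(r, Y) = 16 - 8*Y
T(Z, m) = I*√5 (T(Z, m) = √(0 - 5) = √(-5) = I*√5)
D(O) = -5 + O² + O*(16 - 8*O) (D(O) = (O² + (16 - 8*O)*O) + (I*√5)² = (O² + O*(16 - 8*O)) - 5 = -5 + O² + O*(16 - 8*O))
(-11773/(-7374))*D(6) = (-11773/(-7374))*(-5 - 7*6² + 16*6) = (-11773*(-1/7374))*(-5 - 7*36 + 96) = 11773*(-5 - 252 + 96)/7374 = (11773/7374)*(-161) = -1895453/7374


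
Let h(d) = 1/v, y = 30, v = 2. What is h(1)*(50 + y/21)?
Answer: 180/7 ≈ 25.714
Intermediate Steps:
h(d) = 1/2
h(1)*(50 + y/21) = (50 + 30/21)/2 = (50 + 30*(1/21))/2 = (50 + 10/7)/2 = (1/2)*(360/7) = 180/7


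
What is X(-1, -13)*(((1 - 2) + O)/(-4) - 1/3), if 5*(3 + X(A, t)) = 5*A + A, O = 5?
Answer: 28/5 ≈ 5.6000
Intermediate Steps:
X(A, t) = -3 + 6*A/5 (X(A, t) = -3 + (5*A + A)/5 = -3 + (6*A)/5 = -3 + 6*A/5)
X(-1, -13)*(((1 - 2) + O)/(-4) - 1/3) = (-3 + (6/5)*(-1))*(((1 - 2) + 5)/(-4) - 1/3) = (-3 - 6/5)*((-1 + 5)*(-¼) - 1*⅓) = -21*(4*(-¼) - ⅓)/5 = -21*(-1 - ⅓)/5 = -21/5*(-4/3) = 28/5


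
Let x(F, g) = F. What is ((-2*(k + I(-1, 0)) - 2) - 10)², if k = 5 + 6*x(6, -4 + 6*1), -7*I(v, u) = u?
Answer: 8836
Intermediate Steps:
I(v, u) = -u/7
k = 41 (k = 5 + 6*6 = 5 + 36 = 41)
((-2*(k + I(-1, 0)) - 2) - 10)² = ((-2*(41 - ⅐*0) - 2) - 10)² = ((-2*(41 + 0) - 2) - 10)² = ((-2*41 - 2) - 10)² = ((-82 - 2) - 10)² = (-84 - 10)² = (-94)² = 8836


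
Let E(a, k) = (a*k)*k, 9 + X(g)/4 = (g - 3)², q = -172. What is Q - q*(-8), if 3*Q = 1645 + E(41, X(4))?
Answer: 13167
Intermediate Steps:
X(g) = -36 + 4*(-3 + g)² (X(g) = -36 + 4*(g - 3)² = -36 + 4*(-3 + g)²)
E(a, k) = a*k²
Q = 14543 (Q = (1645 + 41*(4*4*(-6 + 4))²)/3 = (1645 + 41*(4*4*(-2))²)/3 = (1645 + 41*(-32)²)/3 = (1645 + 41*1024)/3 = (1645 + 41984)/3 = (⅓)*43629 = 14543)
Q - q*(-8) = 14543 - (-172)*(-8) = 14543 - 1*1376 = 14543 - 1376 = 13167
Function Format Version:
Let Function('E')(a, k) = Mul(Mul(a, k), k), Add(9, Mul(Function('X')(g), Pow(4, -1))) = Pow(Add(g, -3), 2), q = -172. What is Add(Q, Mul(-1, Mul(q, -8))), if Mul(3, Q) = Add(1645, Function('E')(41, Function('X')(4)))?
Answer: 13167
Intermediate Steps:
Function('X')(g) = Add(-36, Mul(4, Pow(Add(-3, g), 2))) (Function('X')(g) = Add(-36, Mul(4, Pow(Add(g, -3), 2))) = Add(-36, Mul(4, Pow(Add(-3, g), 2))))
Function('E')(a, k) = Mul(a, Pow(k, 2))
Q = 14543 (Q = Mul(Rational(1, 3), Add(1645, Mul(41, Pow(Mul(4, 4, Add(-6, 4)), 2)))) = Mul(Rational(1, 3), Add(1645, Mul(41, Pow(Mul(4, 4, -2), 2)))) = Mul(Rational(1, 3), Add(1645, Mul(41, Pow(-32, 2)))) = Mul(Rational(1, 3), Add(1645, Mul(41, 1024))) = Mul(Rational(1, 3), Add(1645, 41984)) = Mul(Rational(1, 3), 43629) = 14543)
Add(Q, Mul(-1, Mul(q, -8))) = Add(14543, Mul(-1, Mul(-172, -8))) = Add(14543, Mul(-1, 1376)) = Add(14543, -1376) = 13167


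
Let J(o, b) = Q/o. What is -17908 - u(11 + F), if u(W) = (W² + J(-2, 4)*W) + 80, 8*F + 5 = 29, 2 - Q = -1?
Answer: -18163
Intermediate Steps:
Q = 3 (Q = 2 - 1*(-1) = 2 + 1 = 3)
F = 3 (F = -5/8 + (⅛)*29 = -5/8 + 29/8 = 3)
J(o, b) = 3/o
u(W) = 80 + W² - 3*W/2 (u(W) = (W² + (3/(-2))*W) + 80 = (W² + (3*(-½))*W) + 80 = (W² - 3*W/2) + 80 = 80 + W² - 3*W/2)
-17908 - u(11 + F) = -17908 - (80 + (11 + 3)² - 3*(11 + 3)/2) = -17908 - (80 + 14² - 3/2*14) = -17908 - (80 + 196 - 21) = -17908 - 1*255 = -17908 - 255 = -18163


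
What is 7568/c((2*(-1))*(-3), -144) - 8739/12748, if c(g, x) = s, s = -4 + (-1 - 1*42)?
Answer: -96887597/599156 ≈ -161.71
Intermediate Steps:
s = -47 (s = -4 + (-1 - 42) = -4 - 43 = -47)
c(g, x) = -47
7568/c((2*(-1))*(-3), -144) - 8739/12748 = 7568/(-47) - 8739/12748 = 7568*(-1/47) - 8739*1/12748 = -7568/47 - 8739/12748 = -96887597/599156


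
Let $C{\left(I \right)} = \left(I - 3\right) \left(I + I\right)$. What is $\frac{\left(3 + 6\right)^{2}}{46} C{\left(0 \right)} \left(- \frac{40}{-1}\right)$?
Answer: $0$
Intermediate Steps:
$C{\left(I \right)} = 2 I \left(-3 + I\right)$ ($C{\left(I \right)} = \left(-3 + I\right) 2 I = 2 I \left(-3 + I\right)$)
$\frac{\left(3 + 6\right)^{2}}{46} C{\left(0 \right)} \left(- \frac{40}{-1}\right) = \frac{\left(3 + 6\right)^{2}}{46} \cdot 2 \cdot 0 \left(-3 + 0\right) \left(- \frac{40}{-1}\right) = 9^{2} \cdot \frac{1}{46} \cdot 2 \cdot 0 \left(-3\right) \left(\left(-40\right) \left(-1\right)\right) = 81 \cdot \frac{1}{46} \cdot 0 \cdot 40 = \frac{81}{46} \cdot 0 \cdot 40 = 0 \cdot 40 = 0$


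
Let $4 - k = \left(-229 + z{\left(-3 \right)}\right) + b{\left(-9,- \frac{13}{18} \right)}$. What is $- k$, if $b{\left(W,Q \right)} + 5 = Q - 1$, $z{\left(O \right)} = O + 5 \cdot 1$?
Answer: $- \frac{4279}{18} \approx -237.72$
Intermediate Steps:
$z{\left(O \right)} = 5 + O$ ($z{\left(O \right)} = O + 5 = 5 + O$)
$b{\left(W,Q \right)} = -6 + Q$ ($b{\left(W,Q \right)} = -5 + \left(Q - 1\right) = -5 + \left(-1 + Q\right) = -6 + Q$)
$k = \frac{4279}{18}$ ($k = 4 - \left(\left(-229 + \left(5 - 3\right)\right) - \left(6 + \frac{13}{18}\right)\right) = 4 - \left(\left(-229 + 2\right) - \frac{121}{18}\right) = 4 - \left(-227 - \frac{121}{18}\right) = 4 - - \frac{4207}{18} = 4 + \frac{4207}{18} = \frac{4279}{18} \approx 237.72$)
$- k = \left(-1\right) \frac{4279}{18} = - \frac{4279}{18}$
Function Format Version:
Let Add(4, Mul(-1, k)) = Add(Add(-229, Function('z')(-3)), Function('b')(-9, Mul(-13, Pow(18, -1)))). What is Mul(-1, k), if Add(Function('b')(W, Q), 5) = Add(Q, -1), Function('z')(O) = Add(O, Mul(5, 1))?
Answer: Rational(-4279, 18) ≈ -237.72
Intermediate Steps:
Function('z')(O) = Add(5, O) (Function('z')(O) = Add(O, 5) = Add(5, O))
Function('b')(W, Q) = Add(-6, Q) (Function('b')(W, Q) = Add(-5, Add(Q, -1)) = Add(-5, Add(-1, Q)) = Add(-6, Q))
k = Rational(4279, 18) (k = Add(4, Mul(-1, Add(Add(-229, Add(5, -3)), Add(-6, Mul(-13, Pow(18, -1)))))) = Add(4, Mul(-1, Add(Add(-229, 2), Add(-6, Mul(-13, Rational(1, 18)))))) = Add(4, Mul(-1, Add(-227, Add(-6, Rational(-13, 18))))) = Add(4, Mul(-1, Add(-227, Rational(-121, 18)))) = Add(4, Mul(-1, Rational(-4207, 18))) = Add(4, Rational(4207, 18)) = Rational(4279, 18) ≈ 237.72)
Mul(-1, k) = Mul(-1, Rational(4279, 18)) = Rational(-4279, 18)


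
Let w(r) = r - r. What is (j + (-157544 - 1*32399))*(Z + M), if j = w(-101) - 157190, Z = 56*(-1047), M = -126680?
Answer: 64327910496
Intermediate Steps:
Z = -58632
w(r) = 0
j = -157190 (j = 0 - 157190 = -157190)
(j + (-157544 - 1*32399))*(Z + M) = (-157190 + (-157544 - 1*32399))*(-58632 - 126680) = (-157190 + (-157544 - 32399))*(-185312) = (-157190 - 189943)*(-185312) = -347133*(-185312) = 64327910496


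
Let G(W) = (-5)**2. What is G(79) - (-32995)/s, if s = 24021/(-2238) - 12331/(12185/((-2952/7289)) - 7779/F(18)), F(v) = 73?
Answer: -31780293565720387/10023147725115 ≈ -3170.7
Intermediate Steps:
s = -50115738625575/4853897902538 (s = 24021/(-2238) - 12331/(12185/((-2952/7289)) - 7779/73) = 24021*(-1/2238) - 12331/(12185/((-2952*1/7289)) - 7779*1/73) = -8007/746 - 12331/(12185/(-2952/7289) - 7779/73) = -8007/746 - 12331/(12185*(-7289/2952) - 7779/73) = -8007/746 - 12331/(-88816465/2952 - 7779/73) = -8007/746 - 12331/(-6506565553/215496) = -8007/746 - 12331*(-215496/6506565553) = -8007/746 + 2657281176/6506565553 = -50115738625575/4853897902538 ≈ -10.325)
G(W) = 25
G(79) - (-32995)/s = 25 - (-32995)/(-50115738625575/4853897902538) = 25 - (-32995)*(-4853897902538)/50115738625575 = 25 - 1*32030872258848262/10023147725115 = 25 - 32030872258848262/10023147725115 = -31780293565720387/10023147725115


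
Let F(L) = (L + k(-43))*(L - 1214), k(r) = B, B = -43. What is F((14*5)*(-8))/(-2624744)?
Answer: -534861/1312372 ≈ -0.40755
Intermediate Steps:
k(r) = -43
F(L) = (-1214 + L)*(-43 + L) (F(L) = (L - 43)*(L - 1214) = (-43 + L)*(-1214 + L) = (-1214 + L)*(-43 + L))
F((14*5)*(-8))/(-2624744) = (52202 + ((14*5)*(-8))² - 1257*14*5*(-8))/(-2624744) = (52202 + (70*(-8))² - 87990*(-8))*(-1/2624744) = (52202 + (-560)² - 1257*(-560))*(-1/2624744) = (52202 + 313600 + 703920)*(-1/2624744) = 1069722*(-1/2624744) = -534861/1312372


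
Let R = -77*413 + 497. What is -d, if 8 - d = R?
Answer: -31312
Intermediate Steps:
R = -31304 (R = -31801 + 497 = -31304)
d = 31312 (d = 8 - 1*(-31304) = 8 + 31304 = 31312)
-d = -1*31312 = -31312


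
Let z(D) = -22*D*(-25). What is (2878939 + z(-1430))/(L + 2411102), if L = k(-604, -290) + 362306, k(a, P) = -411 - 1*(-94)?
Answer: 2092439/2773091 ≈ 0.75455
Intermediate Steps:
k(a, P) = -317 (k(a, P) = -411 + 94 = -317)
L = 361989 (L = -317 + 362306 = 361989)
z(D) = 550*D
(2878939 + z(-1430))/(L + 2411102) = (2878939 + 550*(-1430))/(361989 + 2411102) = (2878939 - 786500)/2773091 = 2092439*(1/2773091) = 2092439/2773091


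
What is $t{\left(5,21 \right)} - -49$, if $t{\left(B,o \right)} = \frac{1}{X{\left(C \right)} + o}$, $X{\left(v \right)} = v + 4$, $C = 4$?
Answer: $\frac{1422}{29} \approx 49.034$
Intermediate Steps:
$X{\left(v \right)} = 4 + v$
$t{\left(B,o \right)} = \frac{1}{8 + o}$ ($t{\left(B,o \right)} = \frac{1}{\left(4 + 4\right) + o} = \frac{1}{8 + o}$)
$t{\left(5,21 \right)} - -49 = \frac{1}{8 + 21} - -49 = \frac{1}{29} + 49 = \frac{1422}{29}$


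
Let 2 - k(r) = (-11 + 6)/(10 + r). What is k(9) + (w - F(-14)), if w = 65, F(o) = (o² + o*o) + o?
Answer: -5904/19 ≈ -310.74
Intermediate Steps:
F(o) = o + 2*o² (F(o) = (o² + o²) + o = 2*o² + o = o + 2*o²)
k(r) = 2 + 5/(10 + r) (k(r) = 2 - (-11 + 6)/(10 + r) = 2 - (-5)/(10 + r) = 2 + 5/(10 + r))
k(9) + (w - F(-14)) = (25 + 2*9)/(10 + 9) + (65 - (-14)*(1 + 2*(-14))) = (25 + 18)/19 + (65 - (-14)*(1 - 28)) = (1/19)*43 + (65 - (-14)*(-27)) = 43/19 + (65 - 1*378) = 43/19 + (65 - 378) = 43/19 - 313 = -5904/19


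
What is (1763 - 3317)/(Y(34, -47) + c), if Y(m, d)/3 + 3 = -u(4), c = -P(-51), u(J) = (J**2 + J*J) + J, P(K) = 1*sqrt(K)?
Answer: 30303/2290 - 259*I*sqrt(51)/2290 ≈ 13.233 - 0.8077*I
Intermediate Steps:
P(K) = sqrt(K)
u(J) = J + 2*J**2 (u(J) = (J**2 + J**2) + J = 2*J**2 + J = J + 2*J**2)
c = -I*sqrt(51) (c = -sqrt(-51) = -I*sqrt(51) ≈ -7.1414*I)
Y(m, d) = -117 (Y(m, d) = -9 + 3*(-4*(1 + 2*4)) = -9 + 3*(-4*(1 + 8)) = -9 + 3*(-4*9) = -9 + 3*(-1*36) = -9 + 3*(-36) = -9 - 108 = -117)
(1763 - 3317)/(Y(34, -47) + c) = (1763 - 3317)/(-117 - I*sqrt(51)) = -1554/(-117 - I*sqrt(51))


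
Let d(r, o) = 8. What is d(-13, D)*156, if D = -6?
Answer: 1248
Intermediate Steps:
d(-13, D)*156 = 8*156 = 1248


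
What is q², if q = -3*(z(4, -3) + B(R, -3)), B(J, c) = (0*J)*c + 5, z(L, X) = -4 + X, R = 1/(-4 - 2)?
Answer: 36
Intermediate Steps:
R = -⅙ (R = 1/(-6) = -⅙ ≈ -0.16667)
B(J, c) = 5 (B(J, c) = 0*c + 5 = 0 + 5 = 5)
q = 6 (q = -3*((-4 - 3) + 5) = -3*(-7 + 5) = -3*(-2) = 6)
q² = 6² = 36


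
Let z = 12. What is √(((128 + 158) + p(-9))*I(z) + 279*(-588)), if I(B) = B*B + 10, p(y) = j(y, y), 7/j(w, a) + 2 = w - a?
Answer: I*√120547 ≈ 347.2*I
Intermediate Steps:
j(w, a) = 7/(-2 + w - a) (j(w, a) = 7/(-2 + (w - a)) = 7/(-2 + w - a))
p(y) = -7/2 (p(y) = 7/(-2 + y - y) = 7/(-2) = 7*(-½) = -7/2)
I(B) = 10 + B² (I(B) = B² + 10 = 10 + B²)
√(((128 + 158) + p(-9))*I(z) + 279*(-588)) = √(((128 + 158) - 7/2)*(10 + 12²) + 279*(-588)) = √((286 - 7/2)*(10 + 144) - 164052) = √((565/2)*154 - 164052) = √(43505 - 164052) = √(-120547) = I*√120547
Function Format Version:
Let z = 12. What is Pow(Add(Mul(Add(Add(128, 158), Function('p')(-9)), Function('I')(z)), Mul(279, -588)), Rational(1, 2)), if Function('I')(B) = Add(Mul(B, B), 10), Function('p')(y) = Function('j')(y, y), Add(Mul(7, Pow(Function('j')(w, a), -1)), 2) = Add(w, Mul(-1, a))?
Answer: Mul(I, Pow(120547, Rational(1, 2))) ≈ Mul(347.20, I)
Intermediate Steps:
Function('j')(w, a) = Mul(7, Pow(Add(-2, w, Mul(-1, a)), -1)) (Function('j')(w, a) = Mul(7, Pow(Add(-2, Add(w, Mul(-1, a))), -1)) = Mul(7, Pow(Add(-2, w, Mul(-1, a)), -1)))
Function('p')(y) = Rational(-7, 2) (Function('p')(y) = Mul(7, Pow(Add(-2, y, Mul(-1, y)), -1)) = Mul(7, Pow(-2, -1)) = Mul(7, Rational(-1, 2)) = Rational(-7, 2))
Function('I')(B) = Add(10, Pow(B, 2)) (Function('I')(B) = Add(Pow(B, 2), 10) = Add(10, Pow(B, 2)))
Pow(Add(Mul(Add(Add(128, 158), Function('p')(-9)), Function('I')(z)), Mul(279, -588)), Rational(1, 2)) = Pow(Add(Mul(Add(Add(128, 158), Rational(-7, 2)), Add(10, Pow(12, 2))), Mul(279, -588)), Rational(1, 2)) = Pow(Add(Mul(Add(286, Rational(-7, 2)), Add(10, 144)), -164052), Rational(1, 2)) = Pow(Add(Mul(Rational(565, 2), 154), -164052), Rational(1, 2)) = Pow(Add(43505, -164052), Rational(1, 2)) = Pow(-120547, Rational(1, 2)) = Mul(I, Pow(120547, Rational(1, 2)))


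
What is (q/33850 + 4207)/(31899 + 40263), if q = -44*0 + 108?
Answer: 71203529/1221341850 ≈ 0.058299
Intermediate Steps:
q = 108 (q = 0 + 108 = 108)
(q/33850 + 4207)/(31899 + 40263) = (108/33850 + 4207)/(31899 + 40263) = (108*(1/33850) + 4207)/72162 = (54/16925 + 4207)*(1/72162) = (71203529/16925)*(1/72162) = 71203529/1221341850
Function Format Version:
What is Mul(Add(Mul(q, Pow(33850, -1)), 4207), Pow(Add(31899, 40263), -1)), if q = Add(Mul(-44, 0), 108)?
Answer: Rational(71203529, 1221341850) ≈ 0.058299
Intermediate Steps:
q = 108 (q = Add(0, 108) = 108)
Mul(Add(Mul(q, Pow(33850, -1)), 4207), Pow(Add(31899, 40263), -1)) = Mul(Add(Mul(108, Pow(33850, -1)), 4207), Pow(Add(31899, 40263), -1)) = Mul(Add(Mul(108, Rational(1, 33850)), 4207), Pow(72162, -1)) = Mul(Add(Rational(54, 16925), 4207), Rational(1, 72162)) = Mul(Rational(71203529, 16925), Rational(1, 72162)) = Rational(71203529, 1221341850)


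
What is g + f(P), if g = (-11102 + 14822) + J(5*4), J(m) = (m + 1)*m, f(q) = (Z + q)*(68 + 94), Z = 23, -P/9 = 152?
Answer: -213750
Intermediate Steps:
P = -1368 (P = -9*152 = -1368)
f(q) = 3726 + 162*q (f(q) = (23 + q)*(68 + 94) = (23 + q)*162 = 3726 + 162*q)
J(m) = m*(1 + m) (J(m) = (1 + m)*m = m*(1 + m))
g = 4140 (g = (-11102 + 14822) + (5*4)*(1 + 5*4) = 3720 + 20*(1 + 20) = 3720 + 20*21 = 3720 + 420 = 4140)
g + f(P) = 4140 + (3726 + 162*(-1368)) = 4140 + (3726 - 221616) = 4140 - 217890 = -213750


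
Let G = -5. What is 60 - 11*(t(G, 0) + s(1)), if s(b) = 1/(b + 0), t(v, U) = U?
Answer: 49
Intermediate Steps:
s(b) = 1/b
60 - 11*(t(G, 0) + s(1)) = 60 - 11*(0 + 1/1) = 60 - 11*(0 + 1) = 60 - 11 = 49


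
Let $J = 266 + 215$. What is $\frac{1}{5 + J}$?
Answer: $\frac{1}{486} \approx 0.0020576$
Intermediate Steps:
$J = 481$
$\frac{1}{5 + J} = \frac{1}{5 + 481} = \frac{1}{486}$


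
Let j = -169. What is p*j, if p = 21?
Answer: -3549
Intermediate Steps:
p*j = 21*(-169) = -3549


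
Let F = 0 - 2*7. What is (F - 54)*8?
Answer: -544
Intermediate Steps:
F = -14 (F = 0 - 14 = -14)
(F - 54)*8 = (-14 - 54)*8 = -68*8 = -544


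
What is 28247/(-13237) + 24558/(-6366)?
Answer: -84149108/14044457 ≈ -5.9916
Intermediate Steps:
28247/(-13237) + 24558/(-6366) = 28247*(-1/13237) + 24558*(-1/6366) = -28247/13237 - 4093/1061 = -84149108/14044457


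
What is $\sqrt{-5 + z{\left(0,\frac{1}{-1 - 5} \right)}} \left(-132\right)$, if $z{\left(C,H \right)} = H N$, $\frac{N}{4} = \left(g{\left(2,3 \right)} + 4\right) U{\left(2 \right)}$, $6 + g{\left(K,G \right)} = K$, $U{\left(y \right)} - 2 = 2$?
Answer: $- 132 i \sqrt{5} \approx - 295.16 i$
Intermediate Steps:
$U{\left(y \right)} = 4$ ($U{\left(y \right)} = 2 + 2 = 4$)
$g{\left(K,G \right)} = -6 + K$
$N = 0$ ($N = 4 \left(\left(-6 + 2\right) + 4\right) 4 = 4 \left(-4 + 4\right) 4 = 4 \cdot 0 \cdot 4 = 4 \cdot 0 = 0$)
$z{\left(C,H \right)} = 0$ ($z{\left(C,H \right)} = H 0 = 0$)
$\sqrt{-5 + z{\left(0,\frac{1}{-1 - 5} \right)}} \left(-132\right) = \sqrt{-5 + 0} \left(-132\right) = \sqrt{-5} \left(-132\right) = i \sqrt{5} \left(-132\right) = - 132 i \sqrt{5}$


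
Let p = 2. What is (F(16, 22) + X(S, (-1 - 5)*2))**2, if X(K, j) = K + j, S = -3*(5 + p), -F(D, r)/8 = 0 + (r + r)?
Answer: 148225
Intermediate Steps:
F(D, r) = -16*r (F(D, r) = -8*(0 + (r + r)) = -8*(0 + 2*r) = -16*r)
S = -21 (S = -3*(5 + 2) = -3*7 = -21)
(F(16, 22) + X(S, (-1 - 5)*2))**2 = (-16*22 + (-21 + (-1 - 5)*2))**2 = (-352 + (-21 - 6*2))**2 = (-352 + (-21 - 12))**2 = (-352 - 33)**2 = (-385)**2 = 148225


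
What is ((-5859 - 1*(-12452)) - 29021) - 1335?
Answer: -23763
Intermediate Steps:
((-5859 - 1*(-12452)) - 29021) - 1335 = ((-5859 + 12452) - 29021) - 1335 = (6593 - 29021) - 1335 = -22428 - 1335 = -23763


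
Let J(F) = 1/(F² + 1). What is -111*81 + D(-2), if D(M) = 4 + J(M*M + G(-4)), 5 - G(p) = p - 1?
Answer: -1770438/197 ≈ -8987.0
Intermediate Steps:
G(p) = 6 - p (G(p) = 5 - (p - 1) = 5 - (-1 + p) = 5 + (1 - p) = 6 - p)
J(F) = 1/(1 + F²)
D(M) = 4 + 1/(1 + (10 + M²)²) (D(M) = 4 + 1/(1 + (M*M + (6 - 1*(-4)))²) = 4 + 1/(1 + (M² + (6 + 4))²) = 4 + 1/(1 + (M² + 10)²) = 4 + 1/(1 + (10 + M²)²))
-111*81 + D(-2) = -111*81 + (5 + 4*(10 + (-2)²)²)/(1 + (10 + (-2)²)²) = -8991 + (5 + 4*(10 + 4)²)/(1 + (10 + 4)²) = -8991 + (5 + 4*14²)/(1 + 14²) = -8991 + (5 + 4*196)/(1 + 196) = -8991 + (5 + 784)/197 = -8991 + (1/197)*789 = -8991 + 789/197 = -1770438/197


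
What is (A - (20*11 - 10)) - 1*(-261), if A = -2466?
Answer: -2415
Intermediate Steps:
(A - (20*11 - 10)) - 1*(-261) = (-2466 - (20*11 - 10)) - 1*(-261) = (-2466 - (220 - 10)) + 261 = (-2466 - 1*210) + 261 = (-2466 - 210) + 261 = -2676 + 261 = -2415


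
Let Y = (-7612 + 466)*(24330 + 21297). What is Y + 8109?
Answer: -326042433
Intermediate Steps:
Y = -326050542 (Y = -7146*45627 = -326050542)
Y + 8109 = -326050542 + 8109 = -326042433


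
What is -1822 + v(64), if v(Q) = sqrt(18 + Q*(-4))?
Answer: -1822 + I*sqrt(238) ≈ -1822.0 + 15.427*I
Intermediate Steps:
v(Q) = sqrt(18 - 4*Q)
-1822 + v(64) = -1822 + sqrt(18 - 4*64) = -1822 + sqrt(18 - 256) = -1822 + sqrt(-238) = -1822 + I*sqrt(238)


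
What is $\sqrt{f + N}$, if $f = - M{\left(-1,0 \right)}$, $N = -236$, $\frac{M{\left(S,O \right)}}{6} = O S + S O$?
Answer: $2 i \sqrt{59} \approx 15.362 i$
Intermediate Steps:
$M{\left(S,O \right)} = 12 O S$ ($M{\left(S,O \right)} = 6 \left(O S + S O\right) = 6 \left(O S + O S\right) = 6 \cdot 2 O S = 12 O S$)
$f = 0$ ($f = - 12 \cdot 0 \left(-1\right) = \left(-1\right) 0 = 0$)
$\sqrt{f + N} = \sqrt{0 - 236} = \sqrt{-236} = 2 i \sqrt{59}$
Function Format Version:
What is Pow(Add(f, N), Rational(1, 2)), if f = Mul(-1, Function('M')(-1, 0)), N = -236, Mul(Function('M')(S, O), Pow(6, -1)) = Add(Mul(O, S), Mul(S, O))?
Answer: Mul(2, I, Pow(59, Rational(1, 2))) ≈ Mul(15.362, I)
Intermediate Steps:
Function('M')(S, O) = Mul(12, O, S) (Function('M')(S, O) = Mul(6, Add(Mul(O, S), Mul(S, O))) = Mul(6, Add(Mul(O, S), Mul(O, S))) = Mul(6, Mul(2, O, S)) = Mul(12, O, S))
f = 0 (f = Mul(-1, Mul(12, 0, -1)) = Mul(-1, 0) = 0)
Pow(Add(f, N), Rational(1, 2)) = Pow(Add(0, -236), Rational(1, 2)) = Pow(-236, Rational(1, 2)) = Mul(2, I, Pow(59, Rational(1, 2)))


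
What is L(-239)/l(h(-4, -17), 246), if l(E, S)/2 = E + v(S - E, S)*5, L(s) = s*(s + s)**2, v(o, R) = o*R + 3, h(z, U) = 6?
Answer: -27303838/295221 ≈ -92.486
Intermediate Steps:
v(o, R) = 3 + R*o (v(o, R) = R*o + 3 = 3 + R*o)
L(s) = 4*s**3 (L(s) = s*(2*s)**2 = s*(4*s**2) = 4*s**3)
l(E, S) = 30 + 2*E + 10*S*(S - E) (l(E, S) = 2*(E + (3 + S*(S - E))*5) = 2*(E + (15 + 5*S*(S - E))) = 2*(15 + E + 5*S*(S - E)) = 30 + 2*E + 10*S*(S - E))
L(-239)/l(h(-4, -17), 246) = (4*(-239)**3)/(30 + 2*6 - 10*246*(6 - 1*246)) = (4*(-13651919))/(30 + 12 - 10*246*(6 - 246)) = -54607676/(30 + 12 - 10*246*(-240)) = -54607676/(30 + 12 + 590400) = -54607676/590442 = -54607676*1/590442 = -27303838/295221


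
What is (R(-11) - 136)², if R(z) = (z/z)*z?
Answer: 21609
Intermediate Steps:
R(z) = z (R(z) = 1*z = z)
(R(-11) - 136)² = (-11 - 136)² = (-147)² = 21609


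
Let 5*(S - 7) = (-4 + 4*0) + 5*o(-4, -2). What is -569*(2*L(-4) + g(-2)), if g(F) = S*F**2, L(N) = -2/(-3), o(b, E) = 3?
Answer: -325468/15 ≈ -21698.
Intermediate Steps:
L(N) = 2/3 (L(N) = -2*(-1/3) = 2/3)
S = 46/5 (S = 7 + ((-4 + 4*0) + 5*3)/5 = 7 + ((-4 + 0) + 15)/5 = 7 + (-4 + 15)/5 = 7 + (1/5)*11 = 7 + 11/5 = 46/5 ≈ 9.2000)
g(F) = 46*F**2/5
-569*(2*L(-4) + g(-2)) = -569*(2*(2/3) + (46/5)*(-2)**2) = -569*(4/3 + (46/5)*4) = -569*(4/3 + 184/5) = -569*572/15 = -325468/15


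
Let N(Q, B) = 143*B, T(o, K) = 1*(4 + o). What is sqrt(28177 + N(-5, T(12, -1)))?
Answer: 3*sqrt(3385) ≈ 174.54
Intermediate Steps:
T(o, K) = 4 + o
sqrt(28177 + N(-5, T(12, -1))) = sqrt(28177 + 143*(4 + 12)) = sqrt(28177 + 143*16) = sqrt(28177 + 2288) = sqrt(30465) = 3*sqrt(3385)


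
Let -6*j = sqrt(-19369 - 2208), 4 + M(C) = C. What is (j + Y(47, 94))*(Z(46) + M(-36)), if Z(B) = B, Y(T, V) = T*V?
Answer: 26508 - I*sqrt(21577) ≈ 26508.0 - 146.89*I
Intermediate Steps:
M(C) = -4 + C
j = -I*sqrt(21577)/6 (j = -sqrt(-19369 - 2208)/6 = -I*sqrt(21577)/6 ≈ -24.482*I)
(j + Y(47, 94))*(Z(46) + M(-36)) = (-I*sqrt(21577)/6 + 47*94)*(46 + (-4 - 36)) = (-I*sqrt(21577)/6 + 4418)*(46 - 40) = (4418 - I*sqrt(21577)/6)*6 = 26508 - I*sqrt(21577)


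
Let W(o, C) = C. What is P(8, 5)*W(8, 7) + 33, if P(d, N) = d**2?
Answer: 481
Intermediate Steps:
P(8, 5)*W(8, 7) + 33 = 8**2*7 + 33 = 64*7 + 33 = 448 + 33 = 481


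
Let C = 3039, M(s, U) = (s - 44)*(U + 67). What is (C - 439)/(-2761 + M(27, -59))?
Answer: -2600/2897 ≈ -0.89748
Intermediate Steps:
M(s, U) = (-44 + s)*(67 + U)
(C - 439)/(-2761 + M(27, -59)) = (3039 - 439)/(-2761 + (-2948 - 44*(-59) + 67*27 - 59*27)) = 2600/(-2761 + (-2948 + 2596 + 1809 - 1593)) = 2600/(-2761 - 136) = 2600/(-2897) = 2600*(-1/2897) = -2600/2897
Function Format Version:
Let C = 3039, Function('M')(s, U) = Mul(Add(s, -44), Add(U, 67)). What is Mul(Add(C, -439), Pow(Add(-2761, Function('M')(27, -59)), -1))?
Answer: Rational(-2600, 2897) ≈ -0.89748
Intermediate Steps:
Function('M')(s, U) = Mul(Add(-44, s), Add(67, U))
Mul(Add(C, -439), Pow(Add(-2761, Function('M')(27, -59)), -1)) = Mul(Add(3039, -439), Pow(Add(-2761, Add(-2948, Mul(-44, -59), Mul(67, 27), Mul(-59, 27))), -1)) = Mul(2600, Pow(Add(-2761, Add(-2948, 2596, 1809, -1593)), -1)) = Mul(2600, Pow(Add(-2761, -136), -1)) = Mul(2600, Pow(-2897, -1)) = Mul(2600, Rational(-1, 2897)) = Rational(-2600, 2897)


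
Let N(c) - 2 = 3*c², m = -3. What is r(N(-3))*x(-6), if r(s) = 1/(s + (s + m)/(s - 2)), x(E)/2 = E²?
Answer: 1944/809 ≈ 2.4030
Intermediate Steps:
x(E) = 2*E²
N(c) = 2 + 3*c²
r(s) = 1/(s + (-3 + s)/(-2 + s)) (r(s) = 1/(s + (s - 3)/(s - 2)) = 1/(s + (-3 + s)/(-2 + s)))
r(N(-3))*x(-6) = ((2 - (2 + 3*(-3)²))/(3 + (2 + 3*(-3)²) - (2 + 3*(-3)²)²))*(2*(-6)²) = ((2 - (2 + 3*9))/(3 + (2 + 3*9) - (2 + 3*9)²))*(2*36) = ((2 - (2 + 27))/(3 + (2 + 27) - (2 + 27)²))*72 = ((2 - 1*29)/(3 + 29 - 1*29²))*72 = ((2 - 29)/(3 + 29 - 1*841))*72 = (-27/(3 + 29 - 841))*72 = (-27/(-809))*72 = -1/809*(-27)*72 = (27/809)*72 = 1944/809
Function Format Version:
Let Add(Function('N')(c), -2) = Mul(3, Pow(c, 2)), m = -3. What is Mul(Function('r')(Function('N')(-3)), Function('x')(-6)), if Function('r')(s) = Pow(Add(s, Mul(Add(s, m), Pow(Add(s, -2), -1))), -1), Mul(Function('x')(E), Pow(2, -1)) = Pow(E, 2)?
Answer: Rational(1944, 809) ≈ 2.4030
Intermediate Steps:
Function('x')(E) = Mul(2, Pow(E, 2))
Function('N')(c) = Add(2, Mul(3, Pow(c, 2)))
Function('r')(s) = Pow(Add(s, Mul(Pow(Add(-2, s), -1), Add(-3, s))), -1) (Function('r')(s) = Pow(Add(s, Mul(Add(s, -3), Pow(Add(s, -2), -1))), -1) = Pow(Add(s, Mul(Add(-3, s), Pow(Add(-2, s), -1))), -1) = Pow(Add(s, Mul(Pow(Add(-2, s), -1), Add(-3, s))), -1))
Mul(Function('r')(Function('N')(-3)), Function('x')(-6)) = Mul(Mul(Pow(Add(3, Add(2, Mul(3, Pow(-3, 2))), Mul(-1, Pow(Add(2, Mul(3, Pow(-3, 2))), 2))), -1), Add(2, Mul(-1, Add(2, Mul(3, Pow(-3, 2)))))), Mul(2, Pow(-6, 2))) = Mul(Mul(Pow(Add(3, Add(2, Mul(3, 9)), Mul(-1, Pow(Add(2, Mul(3, 9)), 2))), -1), Add(2, Mul(-1, Add(2, Mul(3, 9))))), Mul(2, 36)) = Mul(Mul(Pow(Add(3, Add(2, 27), Mul(-1, Pow(Add(2, 27), 2))), -1), Add(2, Mul(-1, Add(2, 27)))), 72) = Mul(Mul(Pow(Add(3, 29, Mul(-1, Pow(29, 2))), -1), Add(2, Mul(-1, 29))), 72) = Mul(Mul(Pow(Add(3, 29, Mul(-1, 841)), -1), Add(2, -29)), 72) = Mul(Mul(Pow(Add(3, 29, -841), -1), -27), 72) = Mul(Mul(Pow(-809, -1), -27), 72) = Mul(Mul(Rational(-1, 809), -27), 72) = Mul(Rational(27, 809), 72) = Rational(1944, 809)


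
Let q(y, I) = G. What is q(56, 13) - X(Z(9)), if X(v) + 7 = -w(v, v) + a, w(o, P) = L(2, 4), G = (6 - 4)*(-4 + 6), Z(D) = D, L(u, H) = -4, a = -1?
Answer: 8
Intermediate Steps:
G = 4 (G = 2*2 = 4)
w(o, P) = -4
X(v) = -4 (X(v) = -7 + (-1*(-4) - 1) = -7 + (4 - 1) = -7 + 3 = -4)
q(y, I) = 4
q(56, 13) - X(Z(9)) = 4 - 1*(-4) = 4 + 4 = 8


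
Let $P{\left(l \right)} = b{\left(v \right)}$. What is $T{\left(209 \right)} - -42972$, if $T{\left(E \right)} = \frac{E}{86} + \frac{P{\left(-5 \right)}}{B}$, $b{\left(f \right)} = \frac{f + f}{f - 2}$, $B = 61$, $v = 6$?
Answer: $\frac{225444119}{5246} \approx 42975.0$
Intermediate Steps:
$b{\left(f \right)} = \frac{2 f}{-2 + f}$
$P{\left(l \right)} = 3$ ($P{\left(l \right)} = 2 \cdot 6 \frac{1}{-2 + 6} = 2 \cdot 6 \cdot \frac{1}{4} = 3$)
$T{\left(E \right)} = \frac{3}{61} + \frac{E}{86}$ ($T{\left(E \right)} = \frac{E}{86} + \frac{3}{61} = \frac{3}{61} + \frac{E}{86}$)
$T{\left(209 \right)} - -42972 = \left(\frac{3}{61} + \frac{1}{86} \cdot 209\right) - -42972 = \left(\frac{3}{61} + \frac{209}{86}\right) + 42972 = \frac{13007}{5246} + 42972 = \frac{225444119}{5246}$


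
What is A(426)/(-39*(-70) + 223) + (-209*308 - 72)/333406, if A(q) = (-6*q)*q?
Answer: -181610713334/492273959 ≈ -368.92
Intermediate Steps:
A(q) = -6*q**2
A(426)/(-39*(-70) + 223) + (-209*308 - 72)/333406 = (-6*426**2)/(-39*(-70) + 223) + (-209*308 - 72)/333406 = (-6*181476)/(2730 + 223) + (-64372 - 72)*(1/333406) = -1088856/2953 - 64444*1/333406 = -1088856*1/2953 - 32222/166703 = -1088856/2953 - 32222/166703 = -181610713334/492273959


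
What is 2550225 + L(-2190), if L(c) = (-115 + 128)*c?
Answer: 2521755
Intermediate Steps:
L(c) = 13*c
2550225 + L(-2190) = 2550225 + 13*(-2190) = 2550225 - 28470 = 2521755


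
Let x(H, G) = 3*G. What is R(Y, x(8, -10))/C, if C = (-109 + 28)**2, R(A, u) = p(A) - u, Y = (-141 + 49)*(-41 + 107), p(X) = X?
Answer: -2014/2187 ≈ -0.92090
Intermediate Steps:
Y = -6072 (Y = -92*66 = -6072)
R(A, u) = A - u
C = 6561 (C = (-81)**2 = 6561)
R(Y, x(8, -10))/C = (-6072 - 3*(-10))/6561 = (-6072 - 1*(-30))*(1/6561) = (-6072 + 30)*(1/6561) = -6042*1/6561 = -2014/2187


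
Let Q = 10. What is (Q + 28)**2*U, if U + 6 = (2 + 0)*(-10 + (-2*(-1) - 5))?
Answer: -46208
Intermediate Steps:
U = -32 (U = -6 + (2 + 0)*(-10 + (-2*(-1) - 5)) = -6 + 2*(-10 + (2 - 5)) = -6 + 2*(-10 - 3) = -6 + 2*(-13) = -6 - 26 = -32)
(Q + 28)**2*U = (10 + 28)**2*(-32) = 38**2*(-32) = 1444*(-32) = -46208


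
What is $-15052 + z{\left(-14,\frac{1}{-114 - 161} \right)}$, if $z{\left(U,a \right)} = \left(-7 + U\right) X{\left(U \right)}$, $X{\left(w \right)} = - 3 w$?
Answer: $-15934$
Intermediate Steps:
$z{\left(U,a \right)} = - 3 U \left(-7 + U\right)$ ($z{\left(U,a \right)} = \left(-7 + U\right) \left(- 3 U\right) = - 3 U \left(-7 + U\right)$)
$-15052 + z{\left(-14,\frac{1}{-114 - 161} \right)} = -15052 + 3 \left(-14\right) \left(7 - -14\right) = -15052 + 3 \left(-14\right) \left(7 + 14\right) = -15052 + 3 \left(-14\right) 21 = -15052 - 882 = -15934$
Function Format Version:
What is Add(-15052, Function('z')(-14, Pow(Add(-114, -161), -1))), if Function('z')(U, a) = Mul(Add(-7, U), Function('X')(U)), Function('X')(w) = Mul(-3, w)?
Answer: -15934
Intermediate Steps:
Function('z')(U, a) = Mul(-3, U, Add(-7, U)) (Function('z')(U, a) = Mul(Add(-7, U), Mul(-3, U)) = Mul(-3, U, Add(-7, U)))
Add(-15052, Function('z')(-14, Pow(Add(-114, -161), -1))) = Add(-15052, Mul(3, -14, Add(7, Mul(-1, -14)))) = Add(-15052, Mul(3, -14, Add(7, 14))) = Add(-15052, Mul(3, -14, 21)) = Add(-15052, -882) = -15934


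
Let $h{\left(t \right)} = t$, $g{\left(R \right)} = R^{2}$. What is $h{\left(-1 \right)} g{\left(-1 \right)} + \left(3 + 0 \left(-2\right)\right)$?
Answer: $2$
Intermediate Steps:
$h{\left(-1 \right)} g{\left(-1 \right)} + \left(3 + 0 \left(-2\right)\right) = - \left(-1\right)^{2} + \left(3 + 0 \left(-2\right)\right) = \left(-1\right) 1 + \left(3 + 0\right) = -1 + 3 = 2$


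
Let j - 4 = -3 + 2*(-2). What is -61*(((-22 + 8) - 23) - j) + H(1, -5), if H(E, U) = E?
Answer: 2075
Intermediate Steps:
j = -3 (j = 4 + (-3 + 2*(-2)) = 4 + (-3 - 4) = 4 - 7 = -3)
-61*(((-22 + 8) - 23) - j) + H(1, -5) = -61*(((-22 + 8) - 23) - 1*(-3)) + 1 = -61*((-14 - 23) + 3) + 1 = -61*(-37 + 3) + 1 = -61*(-34) + 1 = 2074 + 1 = 2075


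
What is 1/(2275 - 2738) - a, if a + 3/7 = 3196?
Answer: -10356854/3241 ≈ -3195.6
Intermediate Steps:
a = 22369/7 (a = -3/7 + 3196 = 22369/7 ≈ 3195.6)
1/(2275 - 2738) - a = 1/(2275 - 2738) - 1*22369/7 = 1/(-463) - 22369/7 = -1/463 - 22369/7 = -10356854/3241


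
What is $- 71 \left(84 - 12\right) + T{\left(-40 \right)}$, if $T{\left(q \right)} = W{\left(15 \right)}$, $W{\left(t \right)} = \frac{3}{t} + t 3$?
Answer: $- \frac{25334}{5} \approx -5066.8$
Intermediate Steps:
$W{\left(t \right)} = 3 t + \frac{3}{t}$ ($W{\left(t \right)} = \frac{3}{t} + 3 t = 3 t + \frac{3}{t}$)
$T{\left(q \right)} = \frac{226}{5}$ ($T{\left(q \right)} = 3 \cdot 15 + \frac{3}{15} = 45 + 3 \cdot \frac{1}{15} = 45 + \frac{1}{5} = \frac{226}{5}$)
$- 71 \left(84 - 12\right) + T{\left(-40 \right)} = - 71 \left(84 - 12\right) + \frac{226}{5} = \left(-71\right) 72 + \frac{226}{5} = -5112 + \frac{226}{5} = - \frac{25334}{5}$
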